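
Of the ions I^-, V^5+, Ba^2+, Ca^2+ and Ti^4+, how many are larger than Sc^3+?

3

Tabulating Z and e⁻: V^5+: 18 e⁻, Z=23, Ti^4+: 18 e⁻, Z=22, Sc^3+: 18 e⁻, Z=21, Ca^2+: 18 e⁻, Z=20, Ba^2+: 54 e⁻, Z=56, I^-: 54 e⁻, Z=53. V^5+ < Ti^4+ (isoelectronic, higher Z=23 is smaller); Ti^4+ < Sc^3+ (both 18 e⁻, Z=22>21); Sc^3+ < Ca^2+ (both 18 e⁻, Z=21>20); Ca^2+ < Ba^2+ (same group, period 4 vs 6); Ba^2+ < I^- (both 54 e⁻, Z=56>53).
Placing each against Sc^3+: smaller — V^5+, Ti^4+; larger — Ca^2+, Ba^2+, I^-. Count: 3.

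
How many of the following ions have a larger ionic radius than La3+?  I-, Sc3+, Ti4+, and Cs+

2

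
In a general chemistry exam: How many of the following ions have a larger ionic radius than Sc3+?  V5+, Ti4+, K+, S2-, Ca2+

Isoelectronic series (18 e⁻ each). Size is set by nuclear charge: more protons means a smaller ion. V5+ (Z=23), Ti4+ (Z=22), Sc3+ (Z=21), Ca2+ (Z=20), K+ (Z=19), S2- (Z=16).
Placing each against Sc3+: smaller — V5+, Ti4+; larger — Ca2+, K+, S2-. Count: 3.

3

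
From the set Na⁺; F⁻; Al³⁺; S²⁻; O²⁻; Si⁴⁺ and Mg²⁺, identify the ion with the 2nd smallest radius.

Al³⁺

Work out protons and electrons: Si⁴⁺ (Z=14, 10 e⁻), Al³⁺ (Z=13, 10 e⁻), Mg²⁺ (Z=12, 10 e⁻), Na⁺ (Z=11, 10 e⁻), F⁻ (Z=9, 10 e⁻), O²⁻ (Z=8, 10 e⁻), S²⁻ (Z=16, 18 e⁻). Si⁴⁺ < Al³⁺ (both 10 e⁻, Z=14>13); Al³⁺ < Mg²⁺ (both 10 e⁻, Z=13>12); Mg²⁺ < Na⁺ (both 10 e⁻, Z=12>11); Na⁺ < F⁻ (isoelectronic, higher Z=11 is smaller); F⁻ < O²⁻ (isoelectronic, higher Z=9 is smaller); O²⁻ < S²⁻ (same group, 1 shell fewer).
Full ascending order: Si⁴⁺ < Al³⁺ < Mg²⁺ < Na⁺ < F⁻ < O²⁻ < S²⁻. Counting from the smallest, position 2 is Al³⁺.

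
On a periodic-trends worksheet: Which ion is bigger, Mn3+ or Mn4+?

Mn3+

Same element, different charge: the more highly charged cation has fewer electrons and a greater effective nuclear charge per electron, making Mn4+ the smallest.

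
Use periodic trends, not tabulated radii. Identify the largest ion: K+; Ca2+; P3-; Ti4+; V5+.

P3-

All of these have 18 electrons (isoelectronic). With the same electron cloud, the ion with the most protons pulls it in tightest. Nuclear charges: V5+ (Z=23), Ti4+ (Z=22), Ca2+ (Z=20), K+ (Z=19), P3- (Z=15). Highest Z is smallest.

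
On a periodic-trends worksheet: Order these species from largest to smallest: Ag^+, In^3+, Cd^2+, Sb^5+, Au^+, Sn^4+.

Au^+ > Ag^+ > Cd^2+ > In^3+ > Sn^4+ > Sb^5+

Tabulating Z and e⁻: Sb^5+ (Z=51, 46 e⁻), Sn^4+ (Z=50, 46 e⁻), In^3+ (Z=49, 46 e⁻), Cd^2+ (Z=48, 46 e⁻), Ag^+ (Z=47, 46 e⁻), Au^+ (Z=79, 78 e⁻). Sb^5+ < Sn^4+ (isoelectronic, higher Z=51 is smaller); Sn^4+ < In^3+ (isoelectronic, higher Z=50 is smaller); In^3+ < Cd^2+ (isoelectronic, higher Z=49 is smaller); Cd^2+ < Ag^+ (isoelectronic, higher Z=48 is smaller); Ag^+ < Au^+ (same group, 1 shell fewer).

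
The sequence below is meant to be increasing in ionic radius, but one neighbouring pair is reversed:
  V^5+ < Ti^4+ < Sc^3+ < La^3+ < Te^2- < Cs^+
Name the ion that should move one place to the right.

Te^2-

Check each adjacent pair. Te^2- and Cs^+ are reversed: both have 54 electrons but Z(Cs)=55 > Z(Te)=52, so Cs^+ should be the smaller of the two. No other neighbouring pair contradicts the periodic trends, so Te^2- is the ion listed too early.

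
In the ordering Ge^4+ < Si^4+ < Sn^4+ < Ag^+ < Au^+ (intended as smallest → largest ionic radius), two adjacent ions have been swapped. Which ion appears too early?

The pair Ge^4+, Si^4+ is the wrong way round — same group and charge — period 3 sits above period 4, so Si^4+ is smaller. All other adjacent pairs agree with periodic trends, so Ge^4+ is the misplaced ion.

Ge^4+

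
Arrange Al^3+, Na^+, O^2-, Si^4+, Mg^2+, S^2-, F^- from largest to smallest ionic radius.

S^2- > O^2- > F^- > Na^+ > Mg^2+ > Al^3+ > Si^4+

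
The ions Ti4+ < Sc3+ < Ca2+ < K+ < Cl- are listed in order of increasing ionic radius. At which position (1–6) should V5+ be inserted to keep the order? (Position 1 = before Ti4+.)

1

These species are isoelectronic with 18 electrons. The only difference is the number of protons: V5+ (Z=23), Ti4+ (Z=22), Sc3+ (Z=21), Ca2+ (Z=20), K+ (Z=19), Cl- (Z=17). The strongest nuclear pull (V5+) gives the smallest ion.
The complete sequence is V5+ < Ti4+ < Sc3+ < Ca2+ < K+ < Cl-. V5+ sits at position 1.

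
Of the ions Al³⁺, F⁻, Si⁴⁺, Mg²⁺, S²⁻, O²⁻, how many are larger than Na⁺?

Tabulating Z and e⁻: Si⁴⁺: 10 e⁻, Z=14, Al³⁺: 10 e⁻, Z=13, Mg²⁺: 10 e⁻, Z=12, Na⁺: 10 e⁻, Z=11, F⁻: 10 e⁻, Z=9, O²⁻: 10 e⁻, Z=8, S²⁻: 18 e⁻, Z=16. Si⁴⁺ < Al³⁺ (both 10 e⁻, Z=14>13); Al³⁺ < Mg²⁺ (isoelectronic, higher Z=13 is smaller); Mg²⁺ < Na⁺ (both 10 e⁻, Z=12>11); Na⁺ < F⁻ (both 10 e⁻, Z=11>9); F⁻ < O²⁻ (isoelectronic, higher Z=9 is smaller); O²⁻ < S²⁻ (same group, 1 shell fewer).
Overall: Si⁴⁺ < Al³⁺ < Mg²⁺ < Na⁺ < F⁻ < O²⁻ < S²⁻. Na⁺ has 3 below it and 3 above. That's 3.

3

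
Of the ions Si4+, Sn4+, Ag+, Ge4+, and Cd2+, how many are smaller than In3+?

Tabulating Z and e⁻: Si4+ has 10 e⁻ (Z=14), Ge4+ has 28 e⁻ (Z=32), Sn4+ has 46 e⁻ (Z=50), In3+ has 46 e⁻ (Z=49), Cd2+ has 46 e⁻ (Z=48), Ag+ has 46 e⁻ (Z=47). Si4+ < Ge4+ (same group, 1 shell fewer); Ge4+ < Sn4+ (same group, period 4 vs 5); Sn4+ < In3+ (isoelectronic, higher Z=50 is smaller); In3+ < Cd2+ (isoelectronic, higher Z=49 is smaller); Cd2+ < Ag+ (both 46 e⁻, Z=48>47).
Relative to In3+, the ions that are smaller are Si4+, Ge4+, Sn4+. So 3 are smaller.

3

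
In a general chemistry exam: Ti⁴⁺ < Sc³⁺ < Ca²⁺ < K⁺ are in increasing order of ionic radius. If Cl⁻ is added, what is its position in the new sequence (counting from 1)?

5

Isoelectronic series (18 e⁻ each). Size is set by nuclear charge: more protons means a smaller ion. Ti⁴⁺ (Z=22), Sc³⁺ (Z=21), Ca²⁺ (Z=20), K⁺ (Z=19), Cl⁻ (Z=17).
With Cl⁻ included the full order is Ti⁴⁺ < Sc³⁺ < Ca²⁺ < K⁺ < Cl⁻, so it takes position 5.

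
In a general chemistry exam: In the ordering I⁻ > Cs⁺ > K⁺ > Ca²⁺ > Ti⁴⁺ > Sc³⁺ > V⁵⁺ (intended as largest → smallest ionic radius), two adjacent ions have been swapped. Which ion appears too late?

Sc³⁺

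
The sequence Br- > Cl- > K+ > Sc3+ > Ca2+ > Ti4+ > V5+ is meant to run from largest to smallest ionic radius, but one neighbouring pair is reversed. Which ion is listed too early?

Compare adjacent ions: both have 18 electrons but Z(Sc)=21 > Z(Ca)=20, so Sc3+ should be the smaller of the two — yet in this decreasing list Sc3+ sits before Ca2+. Nothing else is reversed, so Sc3+ should move one place to the right.

Sc3+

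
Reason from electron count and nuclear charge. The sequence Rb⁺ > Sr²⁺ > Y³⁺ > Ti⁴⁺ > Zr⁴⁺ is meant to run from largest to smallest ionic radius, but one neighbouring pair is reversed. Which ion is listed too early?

Check each adjacent pair. Ti⁴⁺ and Zr⁴⁺ are reversed: Ti⁴⁺ and Zr⁴⁺ are in one column with the same charge; the lighter period-4 ion has one fewer shell and is smaller. No other neighbouring pair contradicts the periodic trends, so Ti⁴⁺ is the ion listed too early.

Ti⁴⁺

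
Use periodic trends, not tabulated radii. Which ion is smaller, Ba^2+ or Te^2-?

Ba^2+

Each ion has 54 electrons. The ranking follows nuclear charge in reverse — greater Z gives a smaller radius. Ba^2+ (Z=56), Te^2- (Z=52).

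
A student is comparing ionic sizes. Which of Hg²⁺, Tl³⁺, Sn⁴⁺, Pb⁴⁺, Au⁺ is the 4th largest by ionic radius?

First list Z and electron count for each: Sn⁴⁺ has 46 e⁻ (Z=50), Pb⁴⁺ has 78 e⁻ (Z=82), Tl³⁺ has 78 e⁻ (Z=81), Hg²⁺ has 78 e⁻ (Z=80), Au⁺ has 78 e⁻ (Z=79). Sn⁴⁺ < Pb⁴⁺ (same group, period 5 vs 6); Pb⁴⁺ < Tl³⁺ (isoelectronic, higher Z=82 is smaller); Tl³⁺ < Hg²⁺ (both 78 e⁻, Z=81>80); Hg²⁺ < Au⁺ (both 78 e⁻, Z=80>79).
So the order is Sn⁴⁺ < Pb⁴⁺ < Tl³⁺ < Hg²⁺ < Au⁺; the 4th-largest ion is Pb⁴⁺.

Pb⁴⁺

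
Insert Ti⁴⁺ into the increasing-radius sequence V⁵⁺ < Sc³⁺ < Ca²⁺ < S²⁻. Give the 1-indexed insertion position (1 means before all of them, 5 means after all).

These species are isoelectronic with 18 electrons. The only difference is the number of protons: V⁵⁺ (Z=23), Ti⁴⁺ (Z=22), Sc³⁺ (Z=21), Ca²⁺ (Z=20), S²⁻ (Z=16). The strongest nuclear pull (V⁵⁺) gives the smallest ion.
The complete sequence is V⁵⁺ < Ti⁴⁺ < Sc³⁺ < Ca²⁺ < S²⁻. Ti⁴⁺ sits at position 2.

2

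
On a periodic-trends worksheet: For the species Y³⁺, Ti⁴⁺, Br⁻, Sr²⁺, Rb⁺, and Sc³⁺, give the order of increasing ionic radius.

Ti⁴⁺ < Sc³⁺ < Y³⁺ < Sr²⁺ < Rb⁺ < Br⁻

Electron counts and nuclear charges: Ti⁴⁺: 18 e⁻, Z=22, Sc³⁺: 18 e⁻, Z=21, Y³⁺: 36 e⁻, Z=39, Sr²⁺: 36 e⁻, Z=38, Rb⁺: 36 e⁻, Z=37, Br⁻: 36 e⁻, Z=35. Ti⁴⁺ < Sc³⁺ (isoelectronic, higher Z=22 is smaller); Sc³⁺ < Y³⁺ (same group, 1 shell fewer); Y³⁺ < Sr²⁺ (both 36 e⁻, Z=39>38); Sr²⁺ < Rb⁺ (isoelectronic, higher Z=38 is smaller); Rb⁺ < Br⁻ (isoelectronic, higher Z=37 is smaller).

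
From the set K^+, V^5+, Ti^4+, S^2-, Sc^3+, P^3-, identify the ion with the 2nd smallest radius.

Each ion has 18 electrons. The ranking follows nuclear charge in reverse — greater Z gives a smaller radius. V^5+ (Z=23), Ti^4+ (Z=22), Sc^3+ (Z=21), K^+ (Z=19), S^2- (Z=16), P^3- (Z=15).
Ordering: V^5+ < Ti^4+ < Sc^3+ < K^+ < S^2- < P^3-. The 2nd smallest is Ti^4+.

Ti^4+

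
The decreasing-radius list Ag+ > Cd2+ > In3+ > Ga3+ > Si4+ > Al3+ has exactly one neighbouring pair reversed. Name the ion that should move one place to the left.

Scanning neighbour by neighbour, only Si4+/Al3+ violates a trend: Si4+ and Al3+ share 10 electrons; the higher nuclear charge on Si (Z=14) contracts it more, so Si4+ < Al3+. That makes Al3+ the one sitting a position late relative to where it belongs.

Al3+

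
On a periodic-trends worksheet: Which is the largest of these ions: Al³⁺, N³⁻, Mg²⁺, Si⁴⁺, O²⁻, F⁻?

Isoelectronic series (10 e⁻ each). Size is set by nuclear charge: more protons means a smaller ion. Si⁴⁺ (Z=14), Al³⁺ (Z=13), Mg²⁺ (Z=12), F⁻ (Z=9), O²⁻ (Z=8), N³⁻ (Z=7).

N³⁻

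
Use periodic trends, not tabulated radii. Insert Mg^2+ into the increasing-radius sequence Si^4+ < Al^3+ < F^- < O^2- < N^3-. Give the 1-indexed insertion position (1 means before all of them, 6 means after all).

All of these have 10 electrons (isoelectronic). With the same electron cloud, the ion with the most protons pulls it in tightest. Nuclear charges: Si^4+ (Z=14), Al^3+ (Z=13), Mg^2+ (Z=12), F^- (Z=9), O^2- (Z=8), N^3- (Z=7). Highest Z is smallest.
With Mg^2+ included the full order is Si^4+ < Al^3+ < Mg^2+ < F^- < O^2- < N^3-, so it takes position 3.

3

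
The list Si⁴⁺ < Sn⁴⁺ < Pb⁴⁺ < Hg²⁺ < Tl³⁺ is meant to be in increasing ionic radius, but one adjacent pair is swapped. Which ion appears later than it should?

The pair Hg²⁺, Tl³⁺ is the wrong way round — both have 78 electrons but Z(Tl)=81 > Z(Hg)=80, so Tl³⁺ should be the smaller of the two. All other adjacent pairs agree with periodic trends, so Tl³⁺ is the misplaced ion.

Tl³⁺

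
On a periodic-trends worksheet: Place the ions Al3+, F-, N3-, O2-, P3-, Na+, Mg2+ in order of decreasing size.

P3- > N3- > O2- > F- > Na+ > Mg2+ > Al3+

Tabulating Z and e⁻: Al3+: 10 e⁻, Z=13, Mg2+: 10 e⁻, Z=12, Na+: 10 e⁻, Z=11, F-: 10 e⁻, Z=9, O2-: 10 e⁻, Z=8, N3-: 10 e⁻, Z=7, P3-: 18 e⁻, Z=15. Al3+ < Mg2+ (both 10 e⁻, Z=13>12); Mg2+ < Na+ (isoelectronic, higher Z=12 is smaller); Na+ < F- (isoelectronic, higher Z=11 is smaller); F- < O2- (both 10 e⁻, Z=9>8); O2- < N3- (isoelectronic, higher Z=8 is smaller); N3- < P3- (same group, 1 shell fewer).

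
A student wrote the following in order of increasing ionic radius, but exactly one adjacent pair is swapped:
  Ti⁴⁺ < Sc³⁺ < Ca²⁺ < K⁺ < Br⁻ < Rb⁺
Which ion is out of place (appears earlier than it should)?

Br⁻

Compare adjacent ions: both have 36 electrons but Z(Rb)=37 > Z(Br)=35, so Rb⁺ should be the smaller of the two — yet in this increasing list Br⁻ sits before Rb⁺. Nothing else is reversed, so Br⁻ should move one place to the right.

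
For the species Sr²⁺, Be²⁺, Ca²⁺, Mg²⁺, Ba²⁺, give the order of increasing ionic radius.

Be²⁺ < Mg²⁺ < Ca²⁺ < Sr²⁺ < Ba²⁺

These ions sit in one column with identical charge. Each step down the periodic table adds a principal shell, increasing the radius.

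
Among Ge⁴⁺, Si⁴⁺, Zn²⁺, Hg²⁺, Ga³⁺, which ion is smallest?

Si⁴⁺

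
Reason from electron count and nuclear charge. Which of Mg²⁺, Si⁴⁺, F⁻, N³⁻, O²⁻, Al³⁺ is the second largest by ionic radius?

O²⁻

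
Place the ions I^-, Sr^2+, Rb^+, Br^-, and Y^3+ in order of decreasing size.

Work out protons and electrons: Y^3+ has 36 e⁻ (Z=39), Sr^2+ has 36 e⁻ (Z=38), Rb^+ has 36 e⁻ (Z=37), Br^- has 36 e⁻ (Z=35), I^- has 54 e⁻ (Z=53). Y^3+ < Sr^2+ (isoelectronic, higher Z=39 is smaller); Sr^2+ < Rb^+ (both 36 e⁻, Z=38>37); Rb^+ < Br^- (isoelectronic, higher Z=37 is smaller); Br^- < I^- (same group, period 4 vs 5).

I^- > Br^- > Rb^+ > Sr^2+ > Y^3+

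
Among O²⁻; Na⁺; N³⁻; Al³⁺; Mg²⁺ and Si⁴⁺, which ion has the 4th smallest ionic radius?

All of these have 10 electrons (isoelectronic). With the same electron cloud, the ion with the most protons pulls it in tightest. Nuclear charges: Si⁴⁺ (Z=14), Al³⁺ (Z=13), Mg²⁺ (Z=12), Na⁺ (Z=11), O²⁻ (Z=8), N³⁻ (Z=7). Highest Z is smallest.
That gives Si⁴⁺ < Al³⁺ < Mg²⁺ < Na⁺ < O²⁻ < N³⁻. From the smallest end, number 4 is Na⁺.

Na⁺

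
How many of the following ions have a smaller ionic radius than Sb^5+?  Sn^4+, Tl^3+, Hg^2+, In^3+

0

First list Z and electron count for each: Sb^5+: 46 e⁻, Z=51, Sn^4+: 46 e⁻, Z=50, In^3+: 46 e⁻, Z=49, Tl^3+: 78 e⁻, Z=81, Hg^2+: 78 e⁻, Z=80. Sb^5+ < Sn^4+ (isoelectronic, higher Z=51 is smaller); Sn^4+ < In^3+ (both 46 e⁻, Z=50>49); In^3+ < Tl^3+ (same group, period 5 vs 6); Tl^3+ < Hg^2+ (both 78 e⁻, Z=81>80).
Relative to Sb^5+, the ions that are smaller are none. Count: 0.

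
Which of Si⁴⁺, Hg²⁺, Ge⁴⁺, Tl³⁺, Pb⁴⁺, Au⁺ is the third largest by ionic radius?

Electron counts and nuclear charges: Si⁴⁺: 10 e⁻, Z=14, Ge⁴⁺: 28 e⁻, Z=32, Pb⁴⁺: 78 e⁻, Z=82, Tl³⁺: 78 e⁻, Z=81, Hg²⁺: 78 e⁻, Z=80, Au⁺: 78 e⁻, Z=79. Si⁴⁺ < Ge⁴⁺ (same group, 1 shell fewer); Ge⁴⁺ < Pb⁴⁺ (same group, period 4 vs 6); Pb⁴⁺ < Tl³⁺ (both 78 e⁻, Z=82>81); Tl³⁺ < Hg²⁺ (isoelectronic, higher Z=81 is smaller); Hg²⁺ < Au⁺ (isoelectronic, higher Z=80 is smaller).
That gives Si⁴⁺ < Ge⁴⁺ < Pb⁴⁺ < Tl³⁺ < Hg²⁺ < Au⁺. From the largest end, number 3 is Tl³⁺.

Tl³⁺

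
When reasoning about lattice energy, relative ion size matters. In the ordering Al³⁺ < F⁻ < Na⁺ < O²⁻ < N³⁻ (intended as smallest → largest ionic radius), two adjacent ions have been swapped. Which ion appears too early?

Scanning neighbour by neighbour, only F⁻/Na⁺ violates a trend: both have 10 electrons but Z(Na)=11 > Z(F)=9, so Na⁺ should be the smaller of the two. That makes F⁻ the one sitting a position early relative to where it belongs.

F⁻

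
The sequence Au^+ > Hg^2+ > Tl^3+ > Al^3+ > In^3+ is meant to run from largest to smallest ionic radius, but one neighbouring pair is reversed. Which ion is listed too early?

Al^3+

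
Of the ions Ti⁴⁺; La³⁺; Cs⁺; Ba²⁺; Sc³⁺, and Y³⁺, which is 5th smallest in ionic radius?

Ba²⁺

Tabulating Z and e⁻: Ti⁴⁺ has 18 e⁻ (Z=22), Sc³⁺ has 18 e⁻ (Z=21), Y³⁺ has 36 e⁻ (Z=39), La³⁺ has 54 e⁻ (Z=57), Ba²⁺ has 54 e⁻ (Z=56), Cs⁺ has 54 e⁻ (Z=55). Ti⁴⁺ < Sc³⁺ (isoelectronic, higher Z=22 is smaller); Sc³⁺ < Y³⁺ (same group, period 4 vs 5); Y³⁺ < La³⁺ (same group, 1 shell fewer); La³⁺ < Ba²⁺ (both 54 e⁻, Z=57>56); Ba²⁺ < Cs⁺ (both 54 e⁻, Z=56>55).
That gives Ti⁴⁺ < Sc³⁺ < Y³⁺ < La³⁺ < Ba²⁺ < Cs⁺. From the smallest end, number 5 is Ba²⁺.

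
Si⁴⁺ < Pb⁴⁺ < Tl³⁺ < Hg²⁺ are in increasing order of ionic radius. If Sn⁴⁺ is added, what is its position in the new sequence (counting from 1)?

2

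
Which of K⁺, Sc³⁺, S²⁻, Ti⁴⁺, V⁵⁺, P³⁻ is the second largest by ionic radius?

S²⁻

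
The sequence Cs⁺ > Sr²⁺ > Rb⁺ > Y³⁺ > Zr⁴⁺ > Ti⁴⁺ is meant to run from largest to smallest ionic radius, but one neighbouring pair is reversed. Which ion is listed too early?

Compare adjacent ions: both have 36 electrons but Z(Sr)=38 > Z(Rb)=37, so Sr²⁺ should be the smaller of the two — yet in this decreasing list Sr²⁺ sits before Rb⁺. Nothing else is reversed, so Sr²⁺ should move one place to the right.

Sr²⁺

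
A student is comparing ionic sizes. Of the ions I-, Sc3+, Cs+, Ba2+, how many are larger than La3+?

Electron counts and nuclear charges: Sc3+ (Z=21, 18 e⁻), La3+ (Z=57, 54 e⁻), Ba2+ (Z=56, 54 e⁻), Cs+ (Z=55, 54 e⁻), I- (Z=53, 54 e⁻). Sc3+ < La3+ (same group, 2 shells fewer); La3+ < Ba2+ (both 54 e⁻, Z=57>56); Ba2+ < Cs+ (isoelectronic, higher Z=56 is smaller); Cs+ < I- (both 54 e⁻, Z=55>53).
Overall: Sc3+ < La3+ < Ba2+ < Cs+ < I-. La3+ has 1 below it and 3 above. So 3 are larger.

3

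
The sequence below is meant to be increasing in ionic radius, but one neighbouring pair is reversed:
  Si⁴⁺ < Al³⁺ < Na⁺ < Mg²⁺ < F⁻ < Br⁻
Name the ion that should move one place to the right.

The pair Na⁺, Mg²⁺ is the wrong way round — Mg²⁺ and Na⁺ share 10 electrons; the higher nuclear charge on Mg (Z=12) contracts it more, so Mg²⁺ < Na⁺. All other adjacent pairs agree with periodic trends, so Na⁺ is the misplaced ion.

Na⁺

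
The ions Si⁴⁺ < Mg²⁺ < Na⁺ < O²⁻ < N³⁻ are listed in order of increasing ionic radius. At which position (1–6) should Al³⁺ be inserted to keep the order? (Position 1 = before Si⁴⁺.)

2

Each ion has 10 electrons. The ranking follows nuclear charge in reverse — greater Z gives a smaller radius. Si⁴⁺ (Z=14), Al³⁺ (Z=13), Mg²⁺ (Z=12), Na⁺ (Z=11), O²⁻ (Z=8), N³⁻ (Z=7).
Putting Al³⁺ in gives Si⁴⁺ < Al³⁺ < Mg²⁺ < Na⁺ < O²⁻ < N³⁻; it lands at slot 2.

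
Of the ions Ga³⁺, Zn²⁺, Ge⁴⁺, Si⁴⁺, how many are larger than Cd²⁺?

0

Tabulating Z and e⁻: Si⁴⁺ (Z=14, 10 e⁻), Ge⁴⁺ (Z=32, 28 e⁻), Ga³⁺ (Z=31, 28 e⁻), Zn²⁺ (Z=30, 28 e⁻), Cd²⁺ (Z=48, 46 e⁻). Si⁴⁺ < Ge⁴⁺ (same group, period 3 vs 4); Ge⁴⁺ < Ga³⁺ (both 28 e⁻, Z=32>31); Ga³⁺ < Zn²⁺ (both 28 e⁻, Z=31>30); Zn²⁺ < Cd²⁺ (same group, 1 shell fewer).
Placing each against Cd²⁺: smaller — Si⁴⁺, Ge⁴⁺, Ga³⁺, Zn²⁺; larger — none. Count: 0.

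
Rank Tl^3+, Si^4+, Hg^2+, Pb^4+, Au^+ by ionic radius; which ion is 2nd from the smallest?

Pb^4+

Work out protons and electrons: Si^4+ (Z=14, 10 e⁻), Pb^4+ (Z=82, 78 e⁻), Tl^3+ (Z=81, 78 e⁻), Hg^2+ (Z=80, 78 e⁻), Au^+ (Z=79, 78 e⁻). Si^4+ < Pb^4+ (same group, 3 shells fewer); Pb^4+ < Tl^3+ (isoelectronic, higher Z=82 is smaller); Tl^3+ < Hg^2+ (both 78 e⁻, Z=81>80); Hg^2+ < Au^+ (isoelectronic, higher Z=80 is smaller).
That gives Si^4+ < Pb^4+ < Tl^3+ < Hg^2+ < Au^+. From the smallest end, number 2 is Pb^4+.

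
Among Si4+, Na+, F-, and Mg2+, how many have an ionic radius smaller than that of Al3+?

1

All of these have 10 electrons (isoelectronic). With the same electron cloud, the ion with the most protons pulls it in tightest. Nuclear charges: Si4+ (Z=14), Al3+ (Z=13), Mg2+ (Z=12), Na+ (Z=11), F- (Z=9). Highest Z is smallest.
Relative to Al3+, the ions that are smaller are Si4+. That's 1.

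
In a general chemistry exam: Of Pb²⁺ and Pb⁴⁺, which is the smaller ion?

Pb⁴⁺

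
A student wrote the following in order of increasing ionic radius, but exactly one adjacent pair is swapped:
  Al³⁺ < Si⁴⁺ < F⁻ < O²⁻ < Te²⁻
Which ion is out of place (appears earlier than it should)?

Compare adjacent ions: they are isoelectronic (10 e⁻) and Si has more protons than Al (14 vs 13), making Si⁴⁺ smaller — yet in this increasing list Al³⁺ sits before Si⁴⁺. Nothing else is reversed, so Al³⁺ should move one place to the right.

Al³⁺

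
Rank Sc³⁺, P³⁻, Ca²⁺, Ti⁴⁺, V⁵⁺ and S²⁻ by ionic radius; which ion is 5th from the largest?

Ti⁴⁺

These species are isoelectronic with 18 electrons. The only difference is the number of protons: V⁵⁺ (Z=23), Ti⁴⁺ (Z=22), Sc³⁺ (Z=21), Ca²⁺ (Z=20), S²⁻ (Z=16), P³⁻ (Z=15). The strongest nuclear pull (V⁵⁺) gives the smallest ion.
Full ascending order: V⁵⁺ < Ti⁴⁺ < Sc³⁺ < Ca²⁺ < S²⁻ < P³⁻. Counting from the largest, position 5 is Ti⁴⁺.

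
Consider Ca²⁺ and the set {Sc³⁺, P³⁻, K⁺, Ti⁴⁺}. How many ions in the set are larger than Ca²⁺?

2

All of these have 18 electrons (isoelectronic). With the same electron cloud, the ion with the most protons pulls it in tightest. Nuclear charges: Ti⁴⁺ (Z=22), Sc³⁺ (Z=21), Ca²⁺ (Z=20), K⁺ (Z=19), P³⁻ (Z=15). Highest Z is smallest.
Relative to Ca²⁺, the ions that are larger are K⁺, P³⁻. Count: 2.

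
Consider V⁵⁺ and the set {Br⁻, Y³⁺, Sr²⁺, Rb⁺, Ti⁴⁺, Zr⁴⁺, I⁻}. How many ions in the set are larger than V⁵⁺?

Work out protons and electrons: V⁵⁺: 18 e⁻, Z=23, Ti⁴⁺: 18 e⁻, Z=22, Zr⁴⁺: 36 e⁻, Z=40, Y³⁺: 36 e⁻, Z=39, Sr²⁺: 36 e⁻, Z=38, Rb⁺: 36 e⁻, Z=37, Br⁻: 36 e⁻, Z=35, I⁻: 54 e⁻, Z=53. V⁵⁺ < Ti⁴⁺ (both 18 e⁻, Z=23>22); Ti⁴⁺ < Zr⁴⁺ (same group, period 4 vs 5); Zr⁴⁺ < Y³⁺ (isoelectronic, higher Z=40 is smaller); Y³⁺ < Sr²⁺ (isoelectronic, higher Z=39 is smaller); Sr²⁺ < Rb⁺ (isoelectronic, higher Z=38 is smaller); Rb⁺ < Br⁻ (isoelectronic, higher Z=37 is smaller); Br⁻ < I⁻ (same group, period 4 vs 5).
Relative to V⁵⁺, the ions that are larger are Ti⁴⁺, Zr⁴⁺, Y³⁺, Sr²⁺, Rb⁺, Br⁻, I⁻. That's 7.

7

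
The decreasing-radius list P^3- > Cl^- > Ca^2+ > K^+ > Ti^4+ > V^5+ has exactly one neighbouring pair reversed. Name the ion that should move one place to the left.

Check each adjacent pair. Ca^2+ and K^+ are reversed: Ca^2+ and K^+ share 18 electrons; the higher nuclear charge on Ca (Z=20) contracts it more, so Ca^2+ < K^+. No other neighbouring pair contradicts the periodic trends, so K^+ is the ion listed too late.

K^+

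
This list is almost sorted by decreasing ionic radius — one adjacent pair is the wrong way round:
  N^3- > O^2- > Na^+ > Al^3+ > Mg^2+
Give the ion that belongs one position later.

Al^3+

The pair Al^3+, Mg^2+ is the wrong way round — they are isoelectronic (10 e⁻) and Al has more protons than Mg (13 vs 12), making Al^3+ smaller. All other adjacent pairs agree with periodic trends, so Al^3+ is the misplaced ion.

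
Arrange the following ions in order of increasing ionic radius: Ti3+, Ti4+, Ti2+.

Ti4+ < Ti3+ < Ti2+

Same element, different charge: the more highly charged cation has fewer electrons and a greater effective nuclear charge per electron, making Ti4+ the smallest.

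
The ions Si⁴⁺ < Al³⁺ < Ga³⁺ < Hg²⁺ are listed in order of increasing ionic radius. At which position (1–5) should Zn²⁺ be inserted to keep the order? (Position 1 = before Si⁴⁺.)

Electron counts and nuclear charges: Si⁴⁺ has 10 e⁻ (Z=14), Al³⁺ has 10 e⁻ (Z=13), Ga³⁺ has 28 e⁻ (Z=31), Zn²⁺ has 28 e⁻ (Z=30), Hg²⁺ has 78 e⁻ (Z=80). Si⁴⁺ < Al³⁺ (both 10 e⁻, Z=14>13); Al³⁺ < Ga³⁺ (same group, period 3 vs 4); Ga³⁺ < Zn²⁺ (isoelectronic, higher Z=31 is smaller); Zn²⁺ < Hg²⁺ (same group, period 4 vs 6).
The complete sequence is Si⁴⁺ < Al³⁺ < Ga³⁺ < Zn²⁺ < Hg²⁺. Zn²⁺ sits at position 4.

4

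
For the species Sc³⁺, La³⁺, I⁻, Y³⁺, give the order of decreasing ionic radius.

Sc³⁺ (Z=21, 18 e⁻), Y³⁺ (Z=39, 36 e⁻), La³⁺ (Z=57, 54 e⁻), I⁻ (Z=53, 54 e⁻). Sc³⁺ < Y³⁺ (same group, 1 shell fewer); Y³⁺ < La³⁺ (same group, 1 shell fewer); La³⁺ < I⁻ (isoelectronic, higher Z=57 is smaller).

I⁻ > La³⁺ > Y³⁺ > Sc³⁺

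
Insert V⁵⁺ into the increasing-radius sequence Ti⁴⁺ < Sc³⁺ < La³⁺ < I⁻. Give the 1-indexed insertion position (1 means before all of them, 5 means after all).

1

First list Z and electron count for each: V⁵⁺: 18 e⁻, Z=23, Ti⁴⁺: 18 e⁻, Z=22, Sc³⁺: 18 e⁻, Z=21, La³⁺: 54 e⁻, Z=57, I⁻: 54 e⁻, Z=53. V⁵⁺ < Ti⁴⁺ (both 18 e⁻, Z=23>22); Ti⁴⁺ < Sc³⁺ (both 18 e⁻, Z=22>21); Sc³⁺ < La³⁺ (same group, period 4 vs 6); La³⁺ < I⁻ (both 54 e⁻, Z=57>53).
With V⁵⁺ included the full order is V⁵⁺ < Ti⁴⁺ < Sc³⁺ < La³⁺ < I⁻, so it takes position 1.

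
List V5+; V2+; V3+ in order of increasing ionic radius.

V5+ < V3+ < V2+

These are all V ions. Removing more electrons (higher positive charge) pulls the remaining electrons in closer, so V5+ is smallest and V2+ is largest.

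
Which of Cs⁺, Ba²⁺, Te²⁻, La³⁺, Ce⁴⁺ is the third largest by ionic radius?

Ba²⁺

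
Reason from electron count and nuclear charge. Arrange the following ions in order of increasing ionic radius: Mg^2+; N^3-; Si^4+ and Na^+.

Si^4+ < Mg^2+ < Na^+ < N^3-

Isoelectronic series (10 e⁻ each). Size is set by nuclear charge: more protons means a smaller ion. Si^4+ (Z=14), Mg^2+ (Z=12), Na^+ (Z=11), N^3- (Z=7).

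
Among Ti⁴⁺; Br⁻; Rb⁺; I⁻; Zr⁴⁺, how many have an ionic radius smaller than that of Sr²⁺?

2

Ti⁴⁺ (Z=22, 18 e⁻), Zr⁴⁺ (Z=40, 36 e⁻), Sr²⁺ (Z=38, 36 e⁻), Rb⁺ (Z=37, 36 e⁻), Br⁻ (Z=35, 36 e⁻), I⁻ (Z=53, 54 e⁻). Ti⁴⁺ < Zr⁴⁺ (same group, 1 shell fewer); Zr⁴⁺ < Sr²⁺ (isoelectronic, higher Z=40 is smaller); Sr²⁺ < Rb⁺ (isoelectronic, higher Z=38 is smaller); Rb⁺ < Br⁻ (both 36 e⁻, Z=37>35); Br⁻ < I⁻ (same group, period 4 vs 5).
Relative to Sr²⁺, the ions that are smaller are Ti⁴⁺, Zr⁴⁺. That's 2.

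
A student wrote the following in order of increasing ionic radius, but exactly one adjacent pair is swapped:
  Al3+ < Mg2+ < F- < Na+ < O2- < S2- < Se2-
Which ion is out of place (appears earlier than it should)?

F-

The pair F-, Na+ is the wrong way round — Na+ and F- share 10 electrons; the higher nuclear charge on Na (Z=11) contracts it more, so Na+ < F-. All other adjacent pairs agree with periodic trends, so F- is the misplaced ion.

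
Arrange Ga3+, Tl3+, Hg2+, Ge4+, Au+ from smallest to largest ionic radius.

Ge4+ < Ga3+ < Tl3+ < Hg2+ < Au+

Work out protons and electrons: Ge4+ has 28 e⁻ (Z=32), Ga3+ has 28 e⁻ (Z=31), Tl3+ has 78 e⁻ (Z=81), Hg2+ has 78 e⁻ (Z=80), Au+ has 78 e⁻ (Z=79). Ge4+ < Ga3+ (both 28 e⁻, Z=32>31); Ga3+ < Tl3+ (same group, period 4 vs 6); Tl3+ < Hg2+ (isoelectronic, higher Z=81 is smaller); Hg2+ < Au+ (both 78 e⁻, Z=80>79).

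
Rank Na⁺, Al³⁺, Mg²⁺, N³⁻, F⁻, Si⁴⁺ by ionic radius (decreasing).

Isoelectronic series (10 e⁻ each). Size is set by nuclear charge: more protons means a smaller ion. Si⁴⁺ (Z=14), Al³⁺ (Z=13), Mg²⁺ (Z=12), Na⁺ (Z=11), F⁻ (Z=9), N³⁻ (Z=7).

N³⁻ > F⁻ > Na⁺ > Mg²⁺ > Al³⁺ > Si⁴⁺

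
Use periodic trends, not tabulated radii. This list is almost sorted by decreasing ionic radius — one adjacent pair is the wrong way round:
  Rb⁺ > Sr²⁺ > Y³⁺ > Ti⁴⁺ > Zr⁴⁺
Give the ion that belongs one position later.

Ti⁴⁺

Check each adjacent pair. Ti⁴⁺ and Zr⁴⁺ are reversed: same group and charge — period 4 sits above period 5, so Ti⁴⁺ is smaller. No other neighbouring pair contradicts the periodic trends, so Ti⁴⁺ is the ion listed too early.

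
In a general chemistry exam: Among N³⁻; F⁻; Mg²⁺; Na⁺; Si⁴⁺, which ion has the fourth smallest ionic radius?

All of these have 10 electrons (isoelectronic). With the same electron cloud, the ion with the most protons pulls it in tightest. Nuclear charges: Si⁴⁺ (Z=14), Mg²⁺ (Z=12), Na⁺ (Z=11), F⁻ (Z=9), N³⁻ (Z=7). Highest Z is smallest.
Full ascending order: Si⁴⁺ < Mg²⁺ < Na⁺ < F⁻ < N³⁻. Counting from the smallest, position 4 is F⁻.

F⁻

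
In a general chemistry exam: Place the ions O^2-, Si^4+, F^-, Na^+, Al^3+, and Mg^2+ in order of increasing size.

Si^4+ < Al^3+ < Mg^2+ < Na^+ < F^- < O^2-

Each ion has 10 electrons. The ranking follows nuclear charge in reverse — greater Z gives a smaller radius. Si^4+ (Z=14), Al^3+ (Z=13), Mg^2+ (Z=12), Na^+ (Z=11), F^- (Z=9), O^2- (Z=8).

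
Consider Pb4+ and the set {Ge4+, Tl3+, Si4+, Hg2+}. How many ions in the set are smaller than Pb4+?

Tabulating Z and e⁻: Si4+ (Z=14, 10 e⁻), Ge4+ (Z=32, 28 e⁻), Pb4+ (Z=82, 78 e⁻), Tl3+ (Z=81, 78 e⁻), Hg2+ (Z=80, 78 e⁻). Si4+ < Ge4+ (same group, period 3 vs 4); Ge4+ < Pb4+ (same group, 2 shells fewer); Pb4+ < Tl3+ (both 78 e⁻, Z=82>81); Tl3+ < Hg2+ (both 78 e⁻, Z=81>80).
Placing each against Pb4+: smaller — Si4+, Ge4+; larger — Tl3+, Hg2+. Count: 2.

2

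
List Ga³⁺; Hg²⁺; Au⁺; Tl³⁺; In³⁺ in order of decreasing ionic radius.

First list Z and electron count for each: Ga³⁺ has 28 e⁻ (Z=31), In³⁺ has 46 e⁻ (Z=49), Tl³⁺ has 78 e⁻ (Z=81), Hg²⁺ has 78 e⁻ (Z=80), Au⁺ has 78 e⁻ (Z=79). Ga³⁺ < In³⁺ (same group, 1 shell fewer); In³⁺ < Tl³⁺ (same group, period 5 vs 6); Tl³⁺ < Hg²⁺ (isoelectronic, higher Z=81 is smaller); Hg²⁺ < Au⁺ (both 78 e⁻, Z=80>79).

Au⁺ > Hg²⁺ > Tl³⁺ > In³⁺ > Ga³⁺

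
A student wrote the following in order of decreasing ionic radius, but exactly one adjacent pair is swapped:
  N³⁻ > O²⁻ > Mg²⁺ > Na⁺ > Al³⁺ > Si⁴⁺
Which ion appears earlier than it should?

Mg²⁺

Check each adjacent pair. Mg²⁺ and Na⁺ are reversed: they are isoelectronic (10 e⁻) and Mg has more protons than Na (12 vs 11), making Mg²⁺ smaller. No other neighbouring pair contradicts the periodic trends, so Mg²⁺ is the ion listed too early.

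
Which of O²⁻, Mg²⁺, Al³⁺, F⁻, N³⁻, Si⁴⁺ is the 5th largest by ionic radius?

All of these have 10 electrons (isoelectronic). With the same electron cloud, the ion with the most protons pulls it in tightest. Nuclear charges: Si⁴⁺ (Z=14), Al³⁺ (Z=13), Mg²⁺ (Z=12), F⁻ (Z=9), O²⁻ (Z=8), N³⁻ (Z=7). Highest Z is smallest.
Ordering: Si⁴⁺ < Al³⁺ < Mg²⁺ < F⁻ < O²⁻ < N³⁻. The 5th largest is Al³⁺.

Al³⁺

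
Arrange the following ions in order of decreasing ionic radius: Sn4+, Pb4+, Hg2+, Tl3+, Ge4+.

First list Z and electron count for each: Ge4+: 28 e⁻, Z=32, Sn4+: 46 e⁻, Z=50, Pb4+: 78 e⁻, Z=82, Tl3+: 78 e⁻, Z=81, Hg2+: 78 e⁻, Z=80. Ge4+ < Sn4+ (same group, period 4 vs 5); Sn4+ < Pb4+ (same group, 1 shell fewer); Pb4+ < Tl3+ (both 78 e⁻, Z=82>81); Tl3+ < Hg2+ (isoelectronic, higher Z=81 is smaller).

Hg2+ > Tl3+ > Pb4+ > Sn4+ > Ge4+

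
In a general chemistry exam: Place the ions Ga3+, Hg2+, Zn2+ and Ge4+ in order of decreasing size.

Work out protons and electrons: Ge4+ has 28 e⁻ (Z=32), Ga3+ has 28 e⁻ (Z=31), Zn2+ has 28 e⁻ (Z=30), Hg2+ has 78 e⁻ (Z=80). Ge4+ < Ga3+ (isoelectronic, higher Z=32 is smaller); Ga3+ < Zn2+ (both 28 e⁻, Z=31>30); Zn2+ < Hg2+ (same group, 2 shells fewer).

Hg2+ > Zn2+ > Ga3+ > Ge4+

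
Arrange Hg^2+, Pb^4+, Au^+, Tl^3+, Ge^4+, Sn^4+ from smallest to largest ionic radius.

Tabulating Z and e⁻: Ge^4+: 28 e⁻, Z=32, Sn^4+: 46 e⁻, Z=50, Pb^4+: 78 e⁻, Z=82, Tl^3+: 78 e⁻, Z=81, Hg^2+: 78 e⁻, Z=80, Au^+: 78 e⁻, Z=79. Ge^4+ < Sn^4+ (same group, 1 shell fewer); Sn^4+ < Pb^4+ (same group, period 5 vs 6); Pb^4+ < Tl^3+ (both 78 e⁻, Z=82>81); Tl^3+ < Hg^2+ (both 78 e⁻, Z=81>80); Hg^2+ < Au^+ (isoelectronic, higher Z=80 is smaller).

Ge^4+ < Sn^4+ < Pb^4+ < Tl^3+ < Hg^2+ < Au^+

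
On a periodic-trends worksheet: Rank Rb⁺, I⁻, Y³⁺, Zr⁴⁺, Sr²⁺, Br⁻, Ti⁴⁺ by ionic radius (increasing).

Ti⁴⁺ < Zr⁴⁺ < Y³⁺ < Sr²⁺ < Rb⁺ < Br⁻ < I⁻

Ti⁴⁺ has 18 e⁻ (Z=22), Zr⁴⁺ has 36 e⁻ (Z=40), Y³⁺ has 36 e⁻ (Z=39), Sr²⁺ has 36 e⁻ (Z=38), Rb⁺ has 36 e⁻ (Z=37), Br⁻ has 36 e⁻ (Z=35), I⁻ has 54 e⁻ (Z=53). Ti⁴⁺ < Zr⁴⁺ (same group, period 4 vs 5); Zr⁴⁺ < Y³⁺ (both 36 e⁻, Z=40>39); Y³⁺ < Sr²⁺ (both 36 e⁻, Z=39>38); Sr²⁺ < Rb⁺ (isoelectronic, higher Z=38 is smaller); Rb⁺ < Br⁻ (both 36 e⁻, Z=37>35); Br⁻ < I⁻ (same group, period 4 vs 5).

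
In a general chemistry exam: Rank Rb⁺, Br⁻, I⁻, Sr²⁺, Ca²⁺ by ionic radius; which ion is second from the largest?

Br⁻

Work out protons and electrons: Ca²⁺ (Z=20, 18 e⁻), Sr²⁺ (Z=38, 36 e⁻), Rb⁺ (Z=37, 36 e⁻), Br⁻ (Z=35, 36 e⁻), I⁻ (Z=53, 54 e⁻). Ca²⁺ < Sr²⁺ (same group, period 4 vs 5); Sr²⁺ < Rb⁺ (isoelectronic, higher Z=38 is smaller); Rb⁺ < Br⁻ (both 36 e⁻, Z=37>35); Br⁻ < I⁻ (same group, period 4 vs 5).
Full ascending order: Ca²⁺ < Sr²⁺ < Rb⁺ < Br⁻ < I⁻. Counting from the largest, position 2 is Br⁻.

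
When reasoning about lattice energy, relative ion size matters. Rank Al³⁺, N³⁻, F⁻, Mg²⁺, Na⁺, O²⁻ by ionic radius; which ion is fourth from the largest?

All of these have 10 electrons (isoelectronic). With the same electron cloud, the ion with the most protons pulls it in tightest. Nuclear charges: Al³⁺ (Z=13), Mg²⁺ (Z=12), Na⁺ (Z=11), F⁻ (Z=9), O²⁻ (Z=8), N³⁻ (Z=7). Highest Z is smallest.
That gives Al³⁺ < Mg²⁺ < Na⁺ < F⁻ < O²⁻ < N³⁻. From the largest end, number 4 is Na⁺.

Na⁺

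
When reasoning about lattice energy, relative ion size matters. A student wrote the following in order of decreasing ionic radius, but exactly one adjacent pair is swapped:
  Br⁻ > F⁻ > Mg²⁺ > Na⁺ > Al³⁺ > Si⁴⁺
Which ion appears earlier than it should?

Check each adjacent pair. Mg²⁺ and Na⁺ are reversed: Mg²⁺ and Na⁺ share 10 electrons; the higher nuclear charge on Mg (Z=12) contracts it more, so Mg²⁺ < Na⁺. No other neighbouring pair contradicts the periodic trends, so Mg²⁺ is the ion listed too early.

Mg²⁺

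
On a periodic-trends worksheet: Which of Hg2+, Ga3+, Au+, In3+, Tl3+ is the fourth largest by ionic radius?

Electron counts and nuclear charges: Ga3+ has 28 e⁻ (Z=31), In3+ has 46 e⁻ (Z=49), Tl3+ has 78 e⁻ (Z=81), Hg2+ has 78 e⁻ (Z=80), Au+ has 78 e⁻ (Z=79). Ga3+ < In3+ (same group, 1 shell fewer); In3+ < Tl3+ (same group, 1 shell fewer); Tl3+ < Hg2+ (both 78 e⁻, Z=81>80); Hg2+ < Au+ (both 78 e⁻, Z=80>79).
Ordering: Ga3+ < In3+ < Tl3+ < Hg2+ < Au+. The fourth largest is In3+.

In3+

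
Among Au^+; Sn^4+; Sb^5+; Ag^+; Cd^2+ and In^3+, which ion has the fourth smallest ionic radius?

Electron counts and nuclear charges: Sb^5+: 46 e⁻, Z=51, Sn^4+: 46 e⁻, Z=50, In^3+: 46 e⁻, Z=49, Cd^2+: 46 e⁻, Z=48, Ag^+: 46 e⁻, Z=47, Au^+: 78 e⁻, Z=79. Sb^5+ < Sn^4+ (isoelectronic, higher Z=51 is smaller); Sn^4+ < In^3+ (both 46 e⁻, Z=50>49); In^3+ < Cd^2+ (both 46 e⁻, Z=49>48); Cd^2+ < Ag^+ (isoelectronic, higher Z=48 is smaller); Ag^+ < Au^+ (same group, 1 shell fewer).
Ordering: Sb^5+ < Sn^4+ < In^3+ < Cd^2+ < Ag^+ < Au^+. The fourth smallest is Cd^2+.

Cd^2+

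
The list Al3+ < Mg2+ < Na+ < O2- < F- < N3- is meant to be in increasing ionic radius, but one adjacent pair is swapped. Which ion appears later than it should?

F-

The pair O2-, F- is the wrong way round — they are isoelectronic (10 e⁻) and F has more protons than O (9 vs 8), making F- smaller. All other adjacent pairs agree with periodic trends, so F- is the misplaced ion.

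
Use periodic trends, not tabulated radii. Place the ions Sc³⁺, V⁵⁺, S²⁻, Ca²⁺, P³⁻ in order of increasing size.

V⁵⁺ < Sc³⁺ < Ca²⁺ < S²⁻ < P³⁻

All of these have 18 electrons (isoelectronic). With the same electron cloud, the ion with the most protons pulls it in tightest. Nuclear charges: V⁵⁺ (Z=23), Sc³⁺ (Z=21), Ca²⁺ (Z=20), S²⁻ (Z=16), P³⁻ (Z=15). Highest Z is smallest.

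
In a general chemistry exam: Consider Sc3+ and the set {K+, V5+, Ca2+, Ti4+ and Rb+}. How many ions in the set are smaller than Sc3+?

2

Tabulating Z and e⁻: V5+: 18 e⁻, Z=23, Ti4+: 18 e⁻, Z=22, Sc3+: 18 e⁻, Z=21, Ca2+: 18 e⁻, Z=20, K+: 18 e⁻, Z=19, Rb+: 36 e⁻, Z=37. V5+ < Ti4+ (isoelectronic, higher Z=23 is smaller); Ti4+ < Sc3+ (isoelectronic, higher Z=22 is smaller); Sc3+ < Ca2+ (isoelectronic, higher Z=21 is smaller); Ca2+ < K+ (isoelectronic, higher Z=20 is smaller); K+ < Rb+ (same group, 1 shell fewer).
Relative to Sc3+, the ions that are smaller are V5+, Ti4+. That's 2.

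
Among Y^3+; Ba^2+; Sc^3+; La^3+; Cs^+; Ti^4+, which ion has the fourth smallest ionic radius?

Electron counts and nuclear charges: Ti^4+: 18 e⁻, Z=22, Sc^3+: 18 e⁻, Z=21, Y^3+: 36 e⁻, Z=39, La^3+: 54 e⁻, Z=57, Ba^2+: 54 e⁻, Z=56, Cs^+: 54 e⁻, Z=55. Ti^4+ < Sc^3+ (isoelectronic, higher Z=22 is smaller); Sc^3+ < Y^3+ (same group, period 4 vs 5); Y^3+ < La^3+ (same group, 1 shell fewer); La^3+ < Ba^2+ (both 54 e⁻, Z=57>56); Ba^2+ < Cs^+ (both 54 e⁻, Z=56>55).
So the order is Ti^4+ < Sc^3+ < Y^3+ < La^3+ < Ba^2+ < Cs^+; the 4th-smallest ion is La^3+.

La^3+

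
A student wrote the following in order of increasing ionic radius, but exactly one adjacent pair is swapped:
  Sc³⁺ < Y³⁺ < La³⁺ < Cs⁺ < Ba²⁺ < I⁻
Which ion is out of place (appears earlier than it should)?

The pair Cs⁺, Ba²⁺ is the wrong way round — Ba²⁺ and Cs⁺ share 54 electrons; the higher nuclear charge on Ba (Z=56) contracts it more, so Ba²⁺ < Cs⁺. All other adjacent pairs agree with periodic trends, so Cs⁺ is the misplaced ion.

Cs⁺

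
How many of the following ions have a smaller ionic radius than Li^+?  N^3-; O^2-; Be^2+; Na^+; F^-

1

Be^2+ has 2 e⁻ (Z=4), Li^+ has 2 e⁻ (Z=3), Na^+ has 10 e⁻ (Z=11), F^- has 10 e⁻ (Z=9), O^2- has 10 e⁻ (Z=8), N^3- has 10 e⁻ (Z=7). Be^2+ < Li^+ (both 2 e⁻, Z=4>3); Li^+ < Na^+ (same group, period 2 vs 3); Na^+ < F^- (both 10 e⁻, Z=11>9); F^- < O^2- (isoelectronic, higher Z=9 is smaller); O^2- < N^3- (both 10 e⁻, Z=8>7).
Ordering all of them (including Li^+) by radius gives Be^2+ < Li^+ < Na^+ < F^- < O^2- < N^3-. Count: 1.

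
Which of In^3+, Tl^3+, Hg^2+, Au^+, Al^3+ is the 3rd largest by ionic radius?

Work out protons and electrons: Al^3+ (Z=13, 10 e⁻), In^3+ (Z=49, 46 e⁻), Tl^3+ (Z=81, 78 e⁻), Hg^2+ (Z=80, 78 e⁻), Au^+ (Z=79, 78 e⁻). Al^3+ < In^3+ (same group, period 3 vs 5); In^3+ < Tl^3+ (same group, period 5 vs 6); Tl^3+ < Hg^2+ (both 78 e⁻, Z=81>80); Hg^2+ < Au^+ (both 78 e⁻, Z=80>79).
Full ascending order: Al^3+ < In^3+ < Tl^3+ < Hg^2+ < Au^+. Counting from the largest, position 3 is Tl^3+.

Tl^3+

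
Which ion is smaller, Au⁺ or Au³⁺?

Au³⁺

For a single element, ionic radius drops as positive charge rises — Au³⁺ < Au⁺.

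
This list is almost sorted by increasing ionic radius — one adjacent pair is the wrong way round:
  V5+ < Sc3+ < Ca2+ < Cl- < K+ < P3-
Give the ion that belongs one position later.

Cl-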